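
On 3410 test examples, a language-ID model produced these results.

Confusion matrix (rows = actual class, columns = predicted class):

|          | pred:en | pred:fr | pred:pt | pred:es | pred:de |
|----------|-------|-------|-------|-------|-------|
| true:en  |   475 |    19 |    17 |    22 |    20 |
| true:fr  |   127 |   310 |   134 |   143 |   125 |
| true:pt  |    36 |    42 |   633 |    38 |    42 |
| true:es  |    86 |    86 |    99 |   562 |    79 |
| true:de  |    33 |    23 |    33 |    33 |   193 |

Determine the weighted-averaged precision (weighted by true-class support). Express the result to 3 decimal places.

0.648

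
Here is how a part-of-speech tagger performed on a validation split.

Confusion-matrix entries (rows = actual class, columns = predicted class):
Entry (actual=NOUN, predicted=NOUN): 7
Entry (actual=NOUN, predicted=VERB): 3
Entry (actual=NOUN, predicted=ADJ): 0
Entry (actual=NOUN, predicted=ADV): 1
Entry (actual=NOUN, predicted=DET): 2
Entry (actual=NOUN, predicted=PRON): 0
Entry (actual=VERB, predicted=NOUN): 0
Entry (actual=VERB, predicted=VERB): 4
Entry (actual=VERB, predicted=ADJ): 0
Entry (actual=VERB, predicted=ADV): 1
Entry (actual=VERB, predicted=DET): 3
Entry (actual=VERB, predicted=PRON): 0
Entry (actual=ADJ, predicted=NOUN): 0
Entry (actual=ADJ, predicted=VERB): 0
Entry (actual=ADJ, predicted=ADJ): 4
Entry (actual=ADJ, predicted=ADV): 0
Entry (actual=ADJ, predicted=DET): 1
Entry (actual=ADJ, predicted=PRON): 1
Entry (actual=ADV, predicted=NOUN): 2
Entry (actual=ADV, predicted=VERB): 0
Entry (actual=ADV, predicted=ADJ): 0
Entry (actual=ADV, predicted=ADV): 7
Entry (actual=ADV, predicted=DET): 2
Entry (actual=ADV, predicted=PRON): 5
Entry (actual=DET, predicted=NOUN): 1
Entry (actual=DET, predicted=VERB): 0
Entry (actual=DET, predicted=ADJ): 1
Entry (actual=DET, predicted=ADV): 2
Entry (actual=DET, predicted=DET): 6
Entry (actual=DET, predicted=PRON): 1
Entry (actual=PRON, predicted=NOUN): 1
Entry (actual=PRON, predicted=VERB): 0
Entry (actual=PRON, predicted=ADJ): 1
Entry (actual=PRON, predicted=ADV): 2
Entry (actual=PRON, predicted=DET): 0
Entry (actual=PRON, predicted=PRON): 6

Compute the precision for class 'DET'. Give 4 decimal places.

precision = TP/(TP+FP).
DET: TP=6, FP=2+3+1+2+0=8 → 6/14 = 0.42857

0.4286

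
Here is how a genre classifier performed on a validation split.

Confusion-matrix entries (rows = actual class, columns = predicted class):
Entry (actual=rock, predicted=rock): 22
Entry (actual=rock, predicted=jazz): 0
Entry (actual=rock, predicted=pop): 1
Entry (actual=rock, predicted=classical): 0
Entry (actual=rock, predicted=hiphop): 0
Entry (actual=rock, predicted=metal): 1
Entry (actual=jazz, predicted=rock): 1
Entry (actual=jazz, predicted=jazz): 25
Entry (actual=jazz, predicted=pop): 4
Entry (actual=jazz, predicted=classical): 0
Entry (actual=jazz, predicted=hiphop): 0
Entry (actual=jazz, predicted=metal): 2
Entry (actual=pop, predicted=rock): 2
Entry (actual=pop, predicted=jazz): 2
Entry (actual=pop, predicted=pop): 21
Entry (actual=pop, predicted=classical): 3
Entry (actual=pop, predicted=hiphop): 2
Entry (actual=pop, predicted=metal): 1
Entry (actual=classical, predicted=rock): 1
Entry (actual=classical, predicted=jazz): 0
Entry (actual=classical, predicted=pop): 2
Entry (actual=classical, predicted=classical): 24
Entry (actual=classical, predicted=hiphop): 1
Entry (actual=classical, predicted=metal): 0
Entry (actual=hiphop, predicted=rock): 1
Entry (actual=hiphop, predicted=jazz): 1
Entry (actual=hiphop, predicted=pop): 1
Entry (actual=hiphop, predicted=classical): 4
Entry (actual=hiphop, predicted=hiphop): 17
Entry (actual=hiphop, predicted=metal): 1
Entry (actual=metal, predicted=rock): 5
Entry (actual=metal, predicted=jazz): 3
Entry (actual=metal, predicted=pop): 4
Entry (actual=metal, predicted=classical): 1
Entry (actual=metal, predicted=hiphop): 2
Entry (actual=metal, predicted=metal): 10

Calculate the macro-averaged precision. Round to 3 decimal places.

0.720

Per-class precision (TP/(TP+FP)):
  rock: TP=22, FP=1+2+1+1+5=10 → 22/32 = 0.6875
  jazz: TP=25, FP=0+2+0+1+3=6 → 25/31 = 0.8065
  pop: TP=21, FP=1+4+2+1+4=12 → 21/33 = 0.6364
  classical: TP=24, FP=0+0+3+4+1=8 → 24/32 = 0.7500
  hiphop: TP=17, FP=0+0+2+1+2=5 → 17/22 = 0.7727
  metal: TP=10, FP=1+2+1+0+1=5 → 10/15 = 0.6667
Macro-precision = mean = (0.6875 + 0.8065 + 0.6364 + 0.7500 + 0.7727 + 0.6667) / 6 = 0.720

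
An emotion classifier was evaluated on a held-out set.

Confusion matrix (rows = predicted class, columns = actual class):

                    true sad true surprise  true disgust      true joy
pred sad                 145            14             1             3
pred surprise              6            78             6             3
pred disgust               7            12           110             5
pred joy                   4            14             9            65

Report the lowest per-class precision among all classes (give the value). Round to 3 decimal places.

0.707

Per-class precision (TP/(TP+FP)):
  sad: TP=145, FP=14+1+3=18 → 145/163 = 0.8896
  surprise: TP=78, FP=6+6+3=15 → 78/93 = 0.8387
  disgust: TP=110, FP=7+12+5=24 → 110/134 = 0.8209
  joy: TP=65, FP=4+14+9=27 → 65/92 = 0.7065
Lowest is class 'joy' with precision = 0.707.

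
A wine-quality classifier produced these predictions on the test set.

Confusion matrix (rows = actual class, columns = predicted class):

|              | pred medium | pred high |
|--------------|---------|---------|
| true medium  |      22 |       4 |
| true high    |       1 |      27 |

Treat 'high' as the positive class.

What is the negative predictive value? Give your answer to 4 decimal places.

0.9565

NPV = TN/(TN+FN) = 22/(22+1) = 0.9565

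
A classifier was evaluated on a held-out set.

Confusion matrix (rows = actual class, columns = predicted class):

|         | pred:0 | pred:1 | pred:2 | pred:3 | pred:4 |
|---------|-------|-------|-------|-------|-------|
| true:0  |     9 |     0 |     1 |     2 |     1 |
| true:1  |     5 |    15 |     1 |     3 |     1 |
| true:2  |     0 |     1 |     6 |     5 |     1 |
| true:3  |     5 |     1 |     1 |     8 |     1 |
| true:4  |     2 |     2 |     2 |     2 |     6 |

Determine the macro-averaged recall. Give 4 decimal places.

Per-class recall (TP/(TP+FN)):
  0: TP=9, FN=0+1+2+1=4 → 9/13 = 0.69231
  1: TP=15, FN=5+1+3+1=10 → 15/25 = 0.60000
  2: TP=6, FN=0+1+5+1=7 → 6/13 = 0.46154
  3: TP=8, FN=5+1+1+1=8 → 8/16 = 0.50000
  4: TP=6, FN=2+2+2+2=8 → 6/14 = 0.42857
Macro-recall = mean = (0.69231 + 0.60000 + 0.46154 + 0.50000 + 0.42857) / 5 = 0.5365

0.5365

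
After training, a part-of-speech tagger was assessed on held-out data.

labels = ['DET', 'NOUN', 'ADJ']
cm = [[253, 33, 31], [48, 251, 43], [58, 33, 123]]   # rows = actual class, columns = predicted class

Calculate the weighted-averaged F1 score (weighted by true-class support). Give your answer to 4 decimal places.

Per-class F1 score (2·TP/(2·TP+FP+FN)):
  DET: TP=253, FP=48+58=106, FN=33+31=64 → 506/676 = 0.74852
  NOUN: TP=251, FP=33+33=66, FN=48+43=91 → 502/659 = 0.76176
  ADJ: TP=123, FP=31+43=74, FN=58+33=91 → 246/411 = 0.59854
Weighted-F1 score = Σ (supportᵢ/N)·F1 scoreᵢ with N=873: (317/873)·0.74852 + (342/873)·0.76176 + (214/873)·0.59854 = 0.7169

0.7169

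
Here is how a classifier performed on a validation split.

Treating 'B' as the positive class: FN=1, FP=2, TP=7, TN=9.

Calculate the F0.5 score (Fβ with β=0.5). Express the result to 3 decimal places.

Fβ = (1+β²)·TP / ((1+β²)·TP + β²·FN + FP), with β²=1/4
= 1.25·7 / (1.25·7 + 0.25·1 + 2) = 0.795

0.795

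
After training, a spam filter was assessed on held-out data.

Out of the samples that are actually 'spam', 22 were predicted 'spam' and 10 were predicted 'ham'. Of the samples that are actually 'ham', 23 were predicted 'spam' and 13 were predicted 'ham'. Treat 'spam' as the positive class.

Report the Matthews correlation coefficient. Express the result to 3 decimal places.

0.051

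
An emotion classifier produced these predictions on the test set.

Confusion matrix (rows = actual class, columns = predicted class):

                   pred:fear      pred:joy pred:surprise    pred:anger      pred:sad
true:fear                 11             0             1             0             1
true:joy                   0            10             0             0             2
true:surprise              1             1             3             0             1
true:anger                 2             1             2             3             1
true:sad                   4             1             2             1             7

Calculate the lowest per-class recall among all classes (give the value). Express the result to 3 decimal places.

0.333

Per-class recall (TP/(TP+FN)):
  fear: TP=11, FN=0+1+0+1=2 → 11/13 = 0.8462
  joy: TP=10, FN=0+0+0+2=2 → 10/12 = 0.8333
  surprise: TP=3, FN=1+1+0+1=3 → 3/6 = 0.5000
  anger: TP=3, FN=2+1+2+1=6 → 3/9 = 0.3333
  sad: TP=7, FN=4+1+2+1=8 → 7/15 = 0.4667
Lowest is class 'anger' with recall = 0.333.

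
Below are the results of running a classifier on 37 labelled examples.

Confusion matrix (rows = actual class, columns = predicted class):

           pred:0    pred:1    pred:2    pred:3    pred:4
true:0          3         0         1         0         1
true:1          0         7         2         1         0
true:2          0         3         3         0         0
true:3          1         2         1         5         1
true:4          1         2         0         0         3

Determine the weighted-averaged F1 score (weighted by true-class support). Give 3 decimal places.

0.571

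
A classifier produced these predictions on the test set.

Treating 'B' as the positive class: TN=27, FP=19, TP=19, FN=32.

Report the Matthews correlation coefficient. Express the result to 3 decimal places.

-0.041

MCC = (TP·TN − FP·FN) / √((TP+FP)(TP+FN)(TN+FP)(TN+FN))
Numerator = 19·27 − 19·32 = -95
Denominator = √(38·51·46·59) = √5259732 = 2293.4106
MCC = -95 / 2293.4106 = -0.041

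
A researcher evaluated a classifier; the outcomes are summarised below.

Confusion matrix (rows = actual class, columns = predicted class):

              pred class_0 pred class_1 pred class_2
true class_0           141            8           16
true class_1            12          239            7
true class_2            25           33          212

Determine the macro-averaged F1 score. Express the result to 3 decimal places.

0.850

Per-class F1 score (2·TP/(2·TP+FP+FN)):
  class_0: TP=141, FP=12+25=37, FN=8+16=24 → 282/343 = 0.8222
  class_1: TP=239, FP=8+33=41, FN=12+7=19 → 478/538 = 0.8885
  class_2: TP=212, FP=16+7=23, FN=25+33=58 → 424/505 = 0.8396
Macro-F1 score = mean = (0.8222 + 0.8885 + 0.8396) / 3 = 0.850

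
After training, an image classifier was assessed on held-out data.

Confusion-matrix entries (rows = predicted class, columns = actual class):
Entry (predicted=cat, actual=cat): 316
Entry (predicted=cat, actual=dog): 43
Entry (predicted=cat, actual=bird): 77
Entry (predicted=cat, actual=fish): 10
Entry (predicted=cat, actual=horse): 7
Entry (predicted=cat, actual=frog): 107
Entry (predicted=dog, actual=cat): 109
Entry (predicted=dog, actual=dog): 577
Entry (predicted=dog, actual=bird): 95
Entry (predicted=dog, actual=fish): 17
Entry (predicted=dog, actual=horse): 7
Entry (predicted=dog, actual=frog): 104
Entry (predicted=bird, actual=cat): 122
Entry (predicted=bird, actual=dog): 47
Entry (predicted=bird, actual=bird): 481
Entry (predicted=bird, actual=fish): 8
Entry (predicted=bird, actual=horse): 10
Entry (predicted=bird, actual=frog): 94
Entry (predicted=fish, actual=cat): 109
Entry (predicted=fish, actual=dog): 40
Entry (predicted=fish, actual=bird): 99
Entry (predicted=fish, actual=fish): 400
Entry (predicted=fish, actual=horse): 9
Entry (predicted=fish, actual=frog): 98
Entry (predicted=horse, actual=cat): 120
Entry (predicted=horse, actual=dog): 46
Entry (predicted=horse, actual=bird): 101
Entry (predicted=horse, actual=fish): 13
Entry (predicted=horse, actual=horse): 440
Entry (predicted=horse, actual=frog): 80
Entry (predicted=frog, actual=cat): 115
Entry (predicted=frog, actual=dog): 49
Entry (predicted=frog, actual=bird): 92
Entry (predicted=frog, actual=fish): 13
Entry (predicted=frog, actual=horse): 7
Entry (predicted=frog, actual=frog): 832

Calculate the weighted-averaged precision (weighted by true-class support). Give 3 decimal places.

0.634

Per-class precision (TP/(TP+FP)):
  cat: TP=316, FP=43+77+10+7+107=244 → 316/560 = 0.5643
  dog: TP=577, FP=109+95+17+7+104=332 → 577/909 = 0.6348
  bird: TP=481, FP=122+47+8+10+94=281 → 481/762 = 0.6312
  fish: TP=400, FP=109+40+99+9+98=355 → 400/755 = 0.5298
  horse: TP=440, FP=120+46+101+13+80=360 → 440/800 = 0.5500
  frog: TP=832, FP=115+49+92+13+7=276 → 832/1108 = 0.7509
Weighted-precision = Σ (supportᵢ/N)·precisionᵢ with N=4894: (891/4894)·0.5643 + (802/4894)·0.6348 + (945/4894)·0.6312 + (461/4894)·0.5298 + (480/4894)·0.5500 + (1315/4894)·0.7509 = 0.634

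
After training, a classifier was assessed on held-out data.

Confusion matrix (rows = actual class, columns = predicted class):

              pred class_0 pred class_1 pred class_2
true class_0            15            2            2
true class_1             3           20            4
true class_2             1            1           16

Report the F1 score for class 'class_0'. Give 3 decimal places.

0.789

Treat 'class_0' as positive and all other classes as negative.
F1 score = 2·TP/(2·TP+FP+FN).
class_0: TP=15, FP=3+1=4, FN=2+2=4 → 30/38 = 0.7895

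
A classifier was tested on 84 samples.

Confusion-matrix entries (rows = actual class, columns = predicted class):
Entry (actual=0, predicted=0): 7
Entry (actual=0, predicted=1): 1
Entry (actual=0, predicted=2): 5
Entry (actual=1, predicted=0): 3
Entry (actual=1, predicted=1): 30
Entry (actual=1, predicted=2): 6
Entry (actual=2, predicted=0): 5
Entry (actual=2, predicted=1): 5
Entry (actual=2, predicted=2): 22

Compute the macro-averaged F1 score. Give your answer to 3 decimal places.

Per-class F1 score (2·TP/(2·TP+FP+FN)):
  0: TP=7, FP=3+5=8, FN=1+5=6 → 14/28 = 0.5000
  1: TP=30, FP=1+5=6, FN=3+6=9 → 60/75 = 0.8000
  2: TP=22, FP=5+6=11, FN=5+5=10 → 44/65 = 0.6769
Macro-F1 score = mean = (0.5000 + 0.8000 + 0.6769) / 3 = 0.659

0.659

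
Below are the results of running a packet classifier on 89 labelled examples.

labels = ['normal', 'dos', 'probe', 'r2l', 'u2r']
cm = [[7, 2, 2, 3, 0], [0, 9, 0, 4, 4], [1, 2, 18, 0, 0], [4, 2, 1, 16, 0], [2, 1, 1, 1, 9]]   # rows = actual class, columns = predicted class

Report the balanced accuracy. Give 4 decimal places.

Balanced accuracy = mean of per-class recall.
  normal: recall = 7/14 = 0.50000
  dos: recall = 9/17 = 0.52941
  probe: recall = 18/21 = 0.85714
  r2l: recall = 16/23 = 0.69565
  u2r: recall = 9/14 = 0.64286
Mean = (0.50000 + 0.52941 + 0.85714 + 0.69565 + 0.64286) / 5 = 0.6450

0.6450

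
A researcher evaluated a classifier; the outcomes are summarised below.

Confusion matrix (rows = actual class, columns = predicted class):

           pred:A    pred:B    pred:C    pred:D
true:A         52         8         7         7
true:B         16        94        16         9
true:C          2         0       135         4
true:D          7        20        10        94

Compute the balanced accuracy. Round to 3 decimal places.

0.769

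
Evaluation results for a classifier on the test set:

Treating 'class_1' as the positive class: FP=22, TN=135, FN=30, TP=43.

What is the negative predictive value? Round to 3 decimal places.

0.818

NPV = TN/(TN+FN) = 135/(135+30) = 0.818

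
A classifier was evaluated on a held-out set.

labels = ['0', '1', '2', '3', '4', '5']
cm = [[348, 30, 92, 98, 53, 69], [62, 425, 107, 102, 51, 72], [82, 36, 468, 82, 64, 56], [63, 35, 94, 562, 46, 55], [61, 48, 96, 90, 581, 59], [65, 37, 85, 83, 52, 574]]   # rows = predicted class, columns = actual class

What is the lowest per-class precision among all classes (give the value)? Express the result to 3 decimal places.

0.504

Per-class precision (TP/(TP+FP)):
  0: TP=348, FP=30+92+98+53+69=342 → 348/690 = 0.5043
  1: TP=425, FP=62+107+102+51+72=394 → 425/819 = 0.5189
  2: TP=468, FP=82+36+82+64+56=320 → 468/788 = 0.5939
  3: TP=562, FP=63+35+94+46+55=293 → 562/855 = 0.6573
  4: TP=581, FP=61+48+96+90+59=354 → 581/935 = 0.6214
  5: TP=574, FP=65+37+85+83+52=322 → 574/896 = 0.6406
Lowest is class '0' with precision = 0.504.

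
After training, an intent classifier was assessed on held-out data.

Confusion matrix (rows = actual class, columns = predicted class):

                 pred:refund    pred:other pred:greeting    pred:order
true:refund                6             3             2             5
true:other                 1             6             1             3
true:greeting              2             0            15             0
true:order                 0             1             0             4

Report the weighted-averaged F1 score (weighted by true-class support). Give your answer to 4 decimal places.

0.6304

Per-class F1 score (2·TP/(2·TP+FP+FN)):
  refund: TP=6, FP=1+2+0=3, FN=3+2+5=10 → 12/25 = 0.48000
  other: TP=6, FP=3+0+1=4, FN=1+1+3=5 → 12/21 = 0.57143
  greeting: TP=15, FP=2+1+0=3, FN=2+0+0=2 → 30/35 = 0.85714
  order: TP=4, FP=5+3+0=8, FN=0+1+0=1 → 8/17 = 0.47059
Weighted-F1 score = Σ (supportᵢ/N)·F1 scoreᵢ with N=49: (16/49)·0.48000 + (11/49)·0.57143 + (17/49)·0.85714 + (5/49)·0.47059 = 0.6304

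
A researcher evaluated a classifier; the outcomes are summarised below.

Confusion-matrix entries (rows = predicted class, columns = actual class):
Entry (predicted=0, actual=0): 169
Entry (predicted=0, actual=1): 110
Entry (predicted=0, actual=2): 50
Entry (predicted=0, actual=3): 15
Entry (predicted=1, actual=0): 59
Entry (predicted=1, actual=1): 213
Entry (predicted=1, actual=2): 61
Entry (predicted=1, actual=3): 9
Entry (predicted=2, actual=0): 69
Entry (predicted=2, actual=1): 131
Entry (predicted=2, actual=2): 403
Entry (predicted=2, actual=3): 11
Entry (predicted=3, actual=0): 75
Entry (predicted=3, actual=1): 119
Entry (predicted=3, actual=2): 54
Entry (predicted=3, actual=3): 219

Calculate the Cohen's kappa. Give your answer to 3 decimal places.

Observed agreement pₒ = trace/N = 1004/1767 = 0.5682
Expected agreement pₑ = Σ (rowᵢ·colᵢ)/N² = (372·344 + 573·342 + 568·614 + 254·467)/1767² = 0.2534
κ = (pₒ − pₑ)/(1 − pₑ) = (0.5682 − 0.2534)/(1 − 0.2534) = 0.422

0.422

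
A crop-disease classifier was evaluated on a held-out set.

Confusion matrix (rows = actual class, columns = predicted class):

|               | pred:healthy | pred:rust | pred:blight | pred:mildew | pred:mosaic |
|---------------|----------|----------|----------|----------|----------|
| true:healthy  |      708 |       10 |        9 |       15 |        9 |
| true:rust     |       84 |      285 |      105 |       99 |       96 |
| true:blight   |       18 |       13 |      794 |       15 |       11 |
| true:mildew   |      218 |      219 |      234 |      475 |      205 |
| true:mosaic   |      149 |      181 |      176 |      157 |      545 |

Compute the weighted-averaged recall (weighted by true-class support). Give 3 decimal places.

Per-class recall (TP/(TP+FN)):
  healthy: TP=708, FN=10+9+15+9=43 → 708/751 = 0.9427
  rust: TP=285, FN=84+105+99+96=384 → 285/669 = 0.4260
  blight: TP=794, FN=18+13+15+11=57 → 794/851 = 0.9330
  mildew: TP=475, FN=218+219+234+205=876 → 475/1351 = 0.3516
  mosaic: TP=545, FN=149+181+176+157=663 → 545/1208 = 0.4512
Weighted-recall = Σ (supportᵢ/N)·recallᵢ with N=4830: (751/4830)·0.9427 + (669/4830)·0.4260 + (851/4830)·0.9330 + (1351/4830)·0.3516 + (1208/4830)·0.4512 = 0.581

0.581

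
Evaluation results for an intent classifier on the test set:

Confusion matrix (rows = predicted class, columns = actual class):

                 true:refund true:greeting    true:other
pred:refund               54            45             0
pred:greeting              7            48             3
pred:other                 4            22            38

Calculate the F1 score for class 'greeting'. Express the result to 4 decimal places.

One-vs-rest for 'greeting': TP = diagonal; FP = other classes predicted 'greeting'; FN = 'greeting' predicted as other.
F1 score = 2·TP/(2·TP+FP+FN).
greeting: TP=48, FP=7+3=10, FN=45+22=67 → 96/173 = 0.55491

0.5549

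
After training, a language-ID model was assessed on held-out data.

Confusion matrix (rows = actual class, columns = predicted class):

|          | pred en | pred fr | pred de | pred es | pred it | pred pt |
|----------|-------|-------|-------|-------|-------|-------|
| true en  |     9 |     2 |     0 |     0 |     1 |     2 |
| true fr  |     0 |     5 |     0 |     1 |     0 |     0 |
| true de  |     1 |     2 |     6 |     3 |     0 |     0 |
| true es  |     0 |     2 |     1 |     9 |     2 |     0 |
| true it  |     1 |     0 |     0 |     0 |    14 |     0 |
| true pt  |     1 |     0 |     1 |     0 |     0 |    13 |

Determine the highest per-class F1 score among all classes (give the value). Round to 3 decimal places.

Per-class F1 score (2·TP/(2·TP+FP+FN)):
  en: TP=9, FP=0+1+0+1+1=3, FN=2+0+0+1+2=5 → 18/26 = 0.6923
  fr: TP=5, FP=2+2+2+0+0=6, FN=0+0+1+0+0=1 → 10/17 = 0.5882
  de: TP=6, FP=0+0+1+0+1=2, FN=1+2+3+0+0=6 → 12/20 = 0.6000
  es: TP=9, FP=0+1+3+0+0=4, FN=0+2+1+2+0=5 → 18/27 = 0.6667
  it: TP=14, FP=1+0+0+2+0=3, FN=1+0+0+0+0=1 → 28/32 = 0.8750
  pt: TP=13, FP=2+0+0+0+0=2, FN=1+0+1+0+0=2 → 26/30 = 0.8667
Highest is class 'it' with F1 score = 0.875.

0.875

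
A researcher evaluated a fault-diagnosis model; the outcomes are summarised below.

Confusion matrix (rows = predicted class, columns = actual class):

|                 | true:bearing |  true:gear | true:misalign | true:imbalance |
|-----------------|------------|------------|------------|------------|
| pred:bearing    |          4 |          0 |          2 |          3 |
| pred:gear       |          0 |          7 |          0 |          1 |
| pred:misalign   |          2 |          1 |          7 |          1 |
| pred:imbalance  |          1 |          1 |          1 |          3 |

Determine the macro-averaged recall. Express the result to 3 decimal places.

Per-class recall (TP/(TP+FN)):
  bearing: TP=4, FN=0+2+1=3 → 4/7 = 0.5714
  gear: TP=7, FN=0+1+1=2 → 7/9 = 0.7778
  misalign: TP=7, FN=2+0+1=3 → 7/10 = 0.7000
  imbalance: TP=3, FN=3+1+1=5 → 3/8 = 0.3750
Macro-recall = mean = (0.5714 + 0.7778 + 0.7000 + 0.3750) / 4 = 0.606

0.606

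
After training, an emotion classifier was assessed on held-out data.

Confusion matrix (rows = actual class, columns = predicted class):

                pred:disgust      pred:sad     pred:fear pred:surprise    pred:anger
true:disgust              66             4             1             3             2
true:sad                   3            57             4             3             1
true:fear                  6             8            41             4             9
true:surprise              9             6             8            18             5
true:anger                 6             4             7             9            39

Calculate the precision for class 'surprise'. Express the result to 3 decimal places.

0.486

Take TP from the diagonal, FP from the rest of the 'surprise' prediction marginal, FN from the rest of the 'surprise' actual marginal.
precision = TP/(TP+FP).
surprise: TP=18, FP=3+3+4+9=19 → 18/37 = 0.4865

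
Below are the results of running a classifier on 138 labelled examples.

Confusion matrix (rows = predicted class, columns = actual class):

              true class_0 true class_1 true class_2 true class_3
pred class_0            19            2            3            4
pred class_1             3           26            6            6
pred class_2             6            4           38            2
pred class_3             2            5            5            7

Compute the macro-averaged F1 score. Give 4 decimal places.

0.6088

Per-class F1 score (2·TP/(2·TP+FP+FN)):
  class_0: TP=19, FP=2+3+4=9, FN=3+6+2=11 → 38/58 = 0.65517
  class_1: TP=26, FP=3+6+6=15, FN=2+4+5=11 → 52/78 = 0.66667
  class_2: TP=38, FP=6+4+2=12, FN=3+6+5=14 → 76/102 = 0.74510
  class_3: TP=7, FP=2+5+5=12, FN=4+6+2=12 → 14/38 = 0.36842
Macro-F1 score = mean = (0.65517 + 0.66667 + 0.74510 + 0.36842) / 4 = 0.6088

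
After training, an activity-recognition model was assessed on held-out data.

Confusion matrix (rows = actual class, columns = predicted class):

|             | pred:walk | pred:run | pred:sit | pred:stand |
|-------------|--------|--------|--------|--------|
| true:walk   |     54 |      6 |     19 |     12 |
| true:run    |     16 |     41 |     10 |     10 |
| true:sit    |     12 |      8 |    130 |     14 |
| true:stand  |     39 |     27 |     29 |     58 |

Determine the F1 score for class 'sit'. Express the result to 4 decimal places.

0.7386

One-vs-rest for 'sit': TP = diagonal; FP = other classes predicted 'sit'; FN = 'sit' predicted as other.
F1 score = 2·TP/(2·TP+FP+FN).
sit: TP=130, FP=19+10+29=58, FN=12+8+14=34 → 260/352 = 0.73864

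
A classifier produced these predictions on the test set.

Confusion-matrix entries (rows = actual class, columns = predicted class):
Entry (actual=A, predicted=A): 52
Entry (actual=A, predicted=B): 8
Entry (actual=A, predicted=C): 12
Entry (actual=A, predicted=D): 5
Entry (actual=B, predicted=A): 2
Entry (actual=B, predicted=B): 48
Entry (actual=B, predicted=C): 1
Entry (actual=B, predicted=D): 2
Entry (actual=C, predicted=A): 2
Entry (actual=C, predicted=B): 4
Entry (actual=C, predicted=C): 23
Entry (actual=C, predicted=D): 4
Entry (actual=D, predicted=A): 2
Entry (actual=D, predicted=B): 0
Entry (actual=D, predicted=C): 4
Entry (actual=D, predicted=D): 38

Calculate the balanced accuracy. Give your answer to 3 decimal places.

0.785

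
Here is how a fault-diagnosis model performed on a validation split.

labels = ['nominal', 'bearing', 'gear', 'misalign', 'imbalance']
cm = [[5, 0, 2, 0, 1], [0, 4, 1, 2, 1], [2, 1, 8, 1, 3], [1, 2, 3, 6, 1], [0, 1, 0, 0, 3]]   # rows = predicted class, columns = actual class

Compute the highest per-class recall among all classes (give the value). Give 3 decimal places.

0.667

Per-class recall (TP/(TP+FN)):
  nominal: TP=5, FN=0+2+1+0=3 → 5/8 = 0.6250
  bearing: TP=4, FN=0+1+2+1=4 → 4/8 = 0.5000
  gear: TP=8, FN=2+1+3+0=6 → 8/14 = 0.5714
  misalign: TP=6, FN=0+2+1+0=3 → 6/9 = 0.6667
  imbalance: TP=3, FN=1+1+3+1=6 → 3/9 = 0.3333
Highest is class 'misalign' with recall = 0.667.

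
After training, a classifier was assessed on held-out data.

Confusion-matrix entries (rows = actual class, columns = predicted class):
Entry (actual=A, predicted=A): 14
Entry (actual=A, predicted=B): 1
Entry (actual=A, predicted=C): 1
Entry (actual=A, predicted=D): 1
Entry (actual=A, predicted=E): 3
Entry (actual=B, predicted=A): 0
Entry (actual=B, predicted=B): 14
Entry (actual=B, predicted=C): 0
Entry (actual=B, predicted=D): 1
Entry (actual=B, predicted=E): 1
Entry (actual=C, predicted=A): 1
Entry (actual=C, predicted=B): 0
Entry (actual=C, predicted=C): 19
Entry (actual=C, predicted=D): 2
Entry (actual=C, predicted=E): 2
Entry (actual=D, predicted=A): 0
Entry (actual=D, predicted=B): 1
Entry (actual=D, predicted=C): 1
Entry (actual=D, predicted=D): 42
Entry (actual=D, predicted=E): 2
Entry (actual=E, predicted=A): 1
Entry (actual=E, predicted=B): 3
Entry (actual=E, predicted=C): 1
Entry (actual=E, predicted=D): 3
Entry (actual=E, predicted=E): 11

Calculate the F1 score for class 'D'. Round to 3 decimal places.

0.884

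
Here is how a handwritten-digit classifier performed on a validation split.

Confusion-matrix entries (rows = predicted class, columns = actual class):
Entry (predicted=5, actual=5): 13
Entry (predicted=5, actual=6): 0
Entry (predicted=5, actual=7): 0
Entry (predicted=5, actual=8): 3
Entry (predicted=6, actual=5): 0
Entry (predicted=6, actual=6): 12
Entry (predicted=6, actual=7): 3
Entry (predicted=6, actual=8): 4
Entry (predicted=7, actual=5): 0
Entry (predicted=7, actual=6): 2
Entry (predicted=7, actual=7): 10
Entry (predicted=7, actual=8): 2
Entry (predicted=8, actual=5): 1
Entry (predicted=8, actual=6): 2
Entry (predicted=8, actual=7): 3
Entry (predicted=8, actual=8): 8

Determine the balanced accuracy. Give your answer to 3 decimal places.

0.694

Balanced accuracy = mean of per-class recall.
  5: recall = 13/14 = 0.9286
  6: recall = 12/16 = 0.7500
  7: recall = 10/16 = 0.6250
  8: recall = 8/17 = 0.4706
Mean = (0.9286 + 0.7500 + 0.6250 + 0.4706) / 4 = 0.694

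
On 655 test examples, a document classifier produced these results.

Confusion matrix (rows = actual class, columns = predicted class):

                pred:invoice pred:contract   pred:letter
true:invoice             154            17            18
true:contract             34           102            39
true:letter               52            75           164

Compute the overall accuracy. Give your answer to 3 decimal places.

Accuracy = trace / total = (154+102+164=420) / 655 = 420/655 = 0.641

0.641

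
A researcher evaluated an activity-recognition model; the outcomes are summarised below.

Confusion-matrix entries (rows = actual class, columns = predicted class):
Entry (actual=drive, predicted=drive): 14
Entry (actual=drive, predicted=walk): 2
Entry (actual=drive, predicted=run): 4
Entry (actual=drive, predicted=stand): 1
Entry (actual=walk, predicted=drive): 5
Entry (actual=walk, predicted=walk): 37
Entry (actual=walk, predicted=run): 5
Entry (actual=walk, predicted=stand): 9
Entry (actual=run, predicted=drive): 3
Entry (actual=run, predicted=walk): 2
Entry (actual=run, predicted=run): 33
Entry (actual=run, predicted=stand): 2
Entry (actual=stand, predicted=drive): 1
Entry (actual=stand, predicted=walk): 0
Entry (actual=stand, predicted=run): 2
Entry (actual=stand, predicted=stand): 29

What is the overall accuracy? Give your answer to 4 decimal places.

0.7584

Accuracy = trace / total = (14+37+33+29=113) / 149 = 113/149 = 0.7584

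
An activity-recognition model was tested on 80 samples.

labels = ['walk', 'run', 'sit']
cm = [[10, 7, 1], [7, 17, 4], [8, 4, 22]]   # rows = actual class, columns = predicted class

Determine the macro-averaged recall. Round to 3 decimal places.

0.603

Per-class recall (TP/(TP+FN)):
  walk: TP=10, FN=7+1=8 → 10/18 = 0.5556
  run: TP=17, FN=7+4=11 → 17/28 = 0.6071
  sit: TP=22, FN=8+4=12 → 22/34 = 0.6471
Macro-recall = mean = (0.5556 + 0.6071 + 0.6471) / 3 = 0.603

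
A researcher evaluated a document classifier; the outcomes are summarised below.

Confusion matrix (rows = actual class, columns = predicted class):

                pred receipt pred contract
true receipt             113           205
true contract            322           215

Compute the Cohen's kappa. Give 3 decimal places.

Observed agreement pₒ = trace/N = 328/855 = 0.3836
Expected agreement pₑ = Σ (rowᵢ·colᵢ)/N² = (318·435 + 537·420)/855² = 0.4978
κ = (pₒ − pₑ)/(1 − pₑ) = (0.3836 − 0.4978)/(1 − 0.4978) = -0.227

-0.227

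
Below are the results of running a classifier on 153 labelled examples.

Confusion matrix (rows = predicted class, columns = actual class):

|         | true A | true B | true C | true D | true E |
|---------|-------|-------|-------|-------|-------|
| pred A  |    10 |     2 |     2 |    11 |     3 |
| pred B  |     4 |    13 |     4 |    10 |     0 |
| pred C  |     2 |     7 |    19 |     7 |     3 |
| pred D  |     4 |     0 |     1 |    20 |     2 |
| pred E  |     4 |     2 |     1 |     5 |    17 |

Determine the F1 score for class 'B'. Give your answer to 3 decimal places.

One-vs-rest for 'B': TP = diagonal; FP = other classes predicted 'B'; FN = 'B' predicted as other.
F1 score = 2·TP/(2·TP+FP+FN).
B: TP=13, FP=4+4+10+0=18, FN=2+7+0+2=11 → 26/55 = 0.4727

0.473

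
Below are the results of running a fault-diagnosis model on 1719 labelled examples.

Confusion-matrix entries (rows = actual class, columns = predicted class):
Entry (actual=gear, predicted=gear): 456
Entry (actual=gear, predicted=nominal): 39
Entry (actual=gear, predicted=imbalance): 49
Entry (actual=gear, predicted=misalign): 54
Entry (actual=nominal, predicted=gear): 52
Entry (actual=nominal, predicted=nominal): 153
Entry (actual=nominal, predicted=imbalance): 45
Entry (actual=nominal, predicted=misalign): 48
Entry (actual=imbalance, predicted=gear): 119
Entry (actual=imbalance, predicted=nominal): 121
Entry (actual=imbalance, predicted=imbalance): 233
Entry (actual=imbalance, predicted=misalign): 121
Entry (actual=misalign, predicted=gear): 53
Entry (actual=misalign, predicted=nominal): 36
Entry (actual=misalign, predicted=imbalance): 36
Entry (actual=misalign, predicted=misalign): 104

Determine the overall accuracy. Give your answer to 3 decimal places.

Accuracy = trace / total = (456+153+233+104=946) / 1719 = 946/1719 = 0.550

0.550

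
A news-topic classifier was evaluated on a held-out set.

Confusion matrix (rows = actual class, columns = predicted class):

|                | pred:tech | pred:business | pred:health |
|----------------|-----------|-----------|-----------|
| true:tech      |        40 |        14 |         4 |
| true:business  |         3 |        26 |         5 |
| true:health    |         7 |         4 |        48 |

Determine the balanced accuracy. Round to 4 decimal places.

0.7560

Balanced accuracy = mean of per-class recall.
  tech: recall = 40/58 = 0.68966
  business: recall = 26/34 = 0.76471
  health: recall = 48/59 = 0.81356
Mean = (0.68966 + 0.76471 + 0.81356) / 3 = 0.7560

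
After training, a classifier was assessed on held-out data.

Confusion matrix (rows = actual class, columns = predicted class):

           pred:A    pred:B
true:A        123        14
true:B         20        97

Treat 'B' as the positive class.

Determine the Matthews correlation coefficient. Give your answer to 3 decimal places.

MCC = (TP·TN − FP·FN) / √((TP+FP)(TP+FN)(TN+FP)(TN+FN))
Numerator = 97·123 − 14·20 = 11651
Denominator = √(111·117·137·143) = √254428317 = 15950.8093
MCC = 11651 / 15950.8093 = 0.730

0.730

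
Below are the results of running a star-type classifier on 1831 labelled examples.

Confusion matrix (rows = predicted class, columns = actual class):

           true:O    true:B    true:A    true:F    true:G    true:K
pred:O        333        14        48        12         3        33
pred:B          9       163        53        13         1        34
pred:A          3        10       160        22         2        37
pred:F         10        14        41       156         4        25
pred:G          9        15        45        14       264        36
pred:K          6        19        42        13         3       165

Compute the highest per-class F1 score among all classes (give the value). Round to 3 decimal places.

Per-class F1 score (2·TP/(2·TP+FP+FN)):
  O: TP=333, FP=14+48+12+3+33=110, FN=9+3+10+9+6=37 → 666/813 = 0.8192
  B: TP=163, FP=9+53+13+1+34=110, FN=14+10+14+15+19=72 → 326/508 = 0.6417
  A: TP=160, FP=3+10+22+2+37=74, FN=48+53+41+45+42=229 → 320/623 = 0.5136
  F: TP=156, FP=10+14+41+4+25=94, FN=12+13+22+14+13=74 → 312/480 = 0.6500
  G: TP=264, FP=9+15+45+14+36=119, FN=3+1+2+4+3=13 → 528/660 = 0.8000
  K: TP=165, FP=6+19+42+13+3=83, FN=33+34+37+25+36=165 → 330/578 = 0.5709
Highest is class 'O' with F1 score = 0.819.

0.819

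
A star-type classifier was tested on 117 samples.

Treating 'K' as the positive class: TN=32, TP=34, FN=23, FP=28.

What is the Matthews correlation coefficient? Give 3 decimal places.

0.130

MCC = (TP·TN − FP·FN) / √((TP+FP)(TP+FN)(TN+FP)(TN+FN))
Numerator = 34·32 − 28·23 = 444
Denominator = √(62·57·60·55) = √11662200 = 3414.9963
MCC = 444 / 3414.9963 = 0.130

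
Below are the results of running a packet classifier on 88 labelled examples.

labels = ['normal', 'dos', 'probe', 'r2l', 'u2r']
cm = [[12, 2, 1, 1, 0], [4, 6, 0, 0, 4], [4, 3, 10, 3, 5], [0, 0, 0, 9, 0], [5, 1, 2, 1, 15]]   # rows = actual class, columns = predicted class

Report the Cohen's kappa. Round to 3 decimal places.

Observed agreement pₒ = trace/N = 52/88 = 0.5909
Expected agreement pₑ = Σ (rowᵢ·colᵢ)/N² = (16·25 + 14·12 + 25·13 + 9·14 + 24·24)/88² = 0.2060
κ = (pₒ − pₑ)/(1 − pₑ) = (0.5909 − 0.2060)/(1 − 0.2060) = 0.485

0.485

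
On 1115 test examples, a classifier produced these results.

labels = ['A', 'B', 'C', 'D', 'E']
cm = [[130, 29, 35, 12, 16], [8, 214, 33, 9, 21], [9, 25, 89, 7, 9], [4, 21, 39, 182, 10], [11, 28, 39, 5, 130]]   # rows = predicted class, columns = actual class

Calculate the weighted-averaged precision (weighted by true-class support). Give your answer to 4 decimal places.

Per-class precision (TP/(TP+FP)):
  A: TP=130, FP=29+35+12+16=92 → 130/222 = 0.58559
  B: TP=214, FP=8+33+9+21=71 → 214/285 = 0.75088
  C: TP=89, FP=9+25+7+9=50 → 89/139 = 0.64029
  D: TP=182, FP=4+21+39+10=74 → 182/256 = 0.71094
  E: TP=130, FP=11+28+39+5=83 → 130/213 = 0.61033
Weighted-precision = Σ (supportᵢ/N)·precisionᵢ with N=1115: (162/1115)·0.58559 + (317/1115)·0.75088 + (235/1115)·0.64029 + (215/1115)·0.71094 + (186/1115)·0.61033 = 0.6724

0.6724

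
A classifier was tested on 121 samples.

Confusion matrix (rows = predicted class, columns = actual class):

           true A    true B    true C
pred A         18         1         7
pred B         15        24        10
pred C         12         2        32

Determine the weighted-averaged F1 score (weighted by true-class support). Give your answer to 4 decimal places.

0.6023

Per-class F1 score (2·TP/(2·TP+FP+FN)):
  A: TP=18, FP=1+7=8, FN=15+12=27 → 36/71 = 0.50704
  B: TP=24, FP=15+10=25, FN=1+2=3 → 48/76 = 0.63158
  C: TP=32, FP=12+2=14, FN=7+10=17 → 64/95 = 0.67368
Weighted-F1 score = Σ (supportᵢ/N)·F1 scoreᵢ with N=121: (45/121)·0.50704 + (27/121)·0.63158 + (49/121)·0.67368 = 0.6023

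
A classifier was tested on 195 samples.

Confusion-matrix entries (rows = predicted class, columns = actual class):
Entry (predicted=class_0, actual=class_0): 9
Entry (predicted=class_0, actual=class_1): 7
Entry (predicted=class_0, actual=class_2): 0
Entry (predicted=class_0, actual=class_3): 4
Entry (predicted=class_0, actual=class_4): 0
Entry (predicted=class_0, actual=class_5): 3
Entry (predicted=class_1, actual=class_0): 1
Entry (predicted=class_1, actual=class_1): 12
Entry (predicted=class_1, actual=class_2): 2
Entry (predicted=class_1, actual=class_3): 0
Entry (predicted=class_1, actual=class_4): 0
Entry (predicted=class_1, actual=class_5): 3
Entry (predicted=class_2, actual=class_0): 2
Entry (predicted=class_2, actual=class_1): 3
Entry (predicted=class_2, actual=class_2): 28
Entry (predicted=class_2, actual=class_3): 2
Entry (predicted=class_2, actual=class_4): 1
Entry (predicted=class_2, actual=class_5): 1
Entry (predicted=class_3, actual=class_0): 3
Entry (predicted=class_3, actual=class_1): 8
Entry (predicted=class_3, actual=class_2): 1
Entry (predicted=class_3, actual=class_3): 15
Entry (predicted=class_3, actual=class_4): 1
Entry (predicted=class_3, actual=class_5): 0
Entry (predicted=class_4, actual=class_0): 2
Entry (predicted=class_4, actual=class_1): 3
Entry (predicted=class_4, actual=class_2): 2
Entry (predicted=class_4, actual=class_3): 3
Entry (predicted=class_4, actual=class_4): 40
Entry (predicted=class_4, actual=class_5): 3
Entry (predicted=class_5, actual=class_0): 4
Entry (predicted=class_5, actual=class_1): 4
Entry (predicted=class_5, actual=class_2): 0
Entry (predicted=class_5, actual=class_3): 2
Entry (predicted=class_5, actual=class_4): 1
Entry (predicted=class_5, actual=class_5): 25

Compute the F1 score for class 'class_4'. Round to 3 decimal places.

0.833

Treat 'class_4' as positive and all other classes as negative.
F1 score = 2·TP/(2·TP+FP+FN).
class_4: TP=40, FP=2+3+2+3+3=13, FN=0+0+1+1+1=3 → 80/96 = 0.8333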